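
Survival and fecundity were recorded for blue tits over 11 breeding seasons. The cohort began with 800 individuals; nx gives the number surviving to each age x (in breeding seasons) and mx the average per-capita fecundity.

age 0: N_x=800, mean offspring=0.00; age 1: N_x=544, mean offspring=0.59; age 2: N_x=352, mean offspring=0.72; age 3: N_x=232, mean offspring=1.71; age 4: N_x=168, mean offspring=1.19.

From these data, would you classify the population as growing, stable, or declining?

growing

lx = nx/n0 = nx/800: 1, 0.68, 0.44, 0.29, 0.21
R0 = Σ lx·mx = 0 + 0.4012 + 0.3168 + 0.4959 + 0.2499 = 1.4638
R0 > 1, so the population is growing.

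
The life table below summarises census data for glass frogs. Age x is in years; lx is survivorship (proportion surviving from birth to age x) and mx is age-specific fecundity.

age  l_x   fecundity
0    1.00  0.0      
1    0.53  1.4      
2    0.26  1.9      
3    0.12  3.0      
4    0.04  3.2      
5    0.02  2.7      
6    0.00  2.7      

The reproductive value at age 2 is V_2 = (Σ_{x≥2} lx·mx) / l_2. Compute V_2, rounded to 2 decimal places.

lx·mx for x ≥ 2: 0.494, 0.36, 0.128, 0.054, 0 → sum = 1.036
V_2 = 1.036 / l_2 = 1.036 / 0.26 = 3.984615… → 3.98

3.98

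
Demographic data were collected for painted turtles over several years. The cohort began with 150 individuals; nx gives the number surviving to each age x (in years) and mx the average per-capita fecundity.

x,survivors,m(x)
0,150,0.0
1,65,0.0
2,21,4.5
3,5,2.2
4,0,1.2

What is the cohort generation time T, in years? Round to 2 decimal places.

lx = nx/n0 = nx/150: 1, 0.43333…, 0.14, 0.03333…, 0
lx·mx: 0, 0, 0.63, 0.073333…, 0 → R0 = 0.703333…
x·lx·mx: 0, 0, 1.26, 0.22…, 0 → Σ = 1.48…
T = 1.48… / 0.703333… = 2.104265… → 2.10

2.10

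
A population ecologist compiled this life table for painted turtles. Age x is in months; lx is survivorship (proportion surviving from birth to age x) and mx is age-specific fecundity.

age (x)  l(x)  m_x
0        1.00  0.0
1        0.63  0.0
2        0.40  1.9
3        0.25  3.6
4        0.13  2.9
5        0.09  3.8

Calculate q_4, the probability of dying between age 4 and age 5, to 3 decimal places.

q_4 = (l_4 − l_5) / l_4 = (0.13 − 0.09) / 0.13
     = 0.04 / 0.13 = 0.307692… → 0.308

0.308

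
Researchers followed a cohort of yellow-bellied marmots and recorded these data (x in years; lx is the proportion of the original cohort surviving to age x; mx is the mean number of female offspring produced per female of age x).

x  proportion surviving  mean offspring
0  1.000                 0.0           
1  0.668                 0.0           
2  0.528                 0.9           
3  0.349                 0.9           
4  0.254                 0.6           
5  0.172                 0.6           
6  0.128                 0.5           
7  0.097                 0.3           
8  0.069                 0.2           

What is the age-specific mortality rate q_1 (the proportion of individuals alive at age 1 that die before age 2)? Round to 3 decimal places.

0.210

q_1 = (l_1 − l_2) / l_1 = (0.668 − 0.528) / 0.668
     = 0.14 / 0.668 = 0.209581… → 0.210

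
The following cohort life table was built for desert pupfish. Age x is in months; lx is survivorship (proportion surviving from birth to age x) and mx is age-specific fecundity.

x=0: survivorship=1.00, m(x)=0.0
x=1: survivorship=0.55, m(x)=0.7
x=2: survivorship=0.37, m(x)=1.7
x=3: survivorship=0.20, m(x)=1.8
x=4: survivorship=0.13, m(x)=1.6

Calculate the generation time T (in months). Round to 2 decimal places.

lx·mx: 0, 0.385, 0.629, 0.36, 0.208 → R0 = 1.582
x·lx·mx: 0, 0.385, 1.258, 1.08, 0.832 → Σ = 3.555
T = 3.555 / 1.582 = 2.247155… → 2.25

2.25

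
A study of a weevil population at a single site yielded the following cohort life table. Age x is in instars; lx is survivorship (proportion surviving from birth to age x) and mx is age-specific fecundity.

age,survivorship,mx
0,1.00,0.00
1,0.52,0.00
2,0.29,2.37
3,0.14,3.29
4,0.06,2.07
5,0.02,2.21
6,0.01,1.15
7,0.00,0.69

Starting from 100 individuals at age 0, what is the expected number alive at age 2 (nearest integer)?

29

Expected survivors = N0 · l_2 = 100 × 0.29 = 29 → 29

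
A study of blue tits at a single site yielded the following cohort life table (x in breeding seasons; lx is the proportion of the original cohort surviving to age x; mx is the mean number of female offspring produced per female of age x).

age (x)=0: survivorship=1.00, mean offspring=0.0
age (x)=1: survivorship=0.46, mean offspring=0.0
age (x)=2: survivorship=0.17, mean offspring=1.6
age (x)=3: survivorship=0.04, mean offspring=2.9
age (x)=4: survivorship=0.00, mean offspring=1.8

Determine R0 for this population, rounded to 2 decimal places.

lx·mx by age: 0, 0, 0.272, 0.116, 0
R0 = Σ lx·mx = 0.388 → 0.39

0.39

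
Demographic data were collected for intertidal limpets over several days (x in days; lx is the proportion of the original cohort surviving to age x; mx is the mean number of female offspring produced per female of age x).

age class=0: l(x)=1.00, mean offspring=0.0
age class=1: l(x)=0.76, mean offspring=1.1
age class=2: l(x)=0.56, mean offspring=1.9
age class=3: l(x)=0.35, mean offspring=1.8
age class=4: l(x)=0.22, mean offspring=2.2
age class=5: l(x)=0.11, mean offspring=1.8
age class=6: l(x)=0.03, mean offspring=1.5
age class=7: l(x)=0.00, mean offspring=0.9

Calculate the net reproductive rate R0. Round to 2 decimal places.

lx·mx by age: 0, 0.836, 1.064, 0.63, 0.484, 0.198, 0.045, 0
R0 = Σ lx·mx = 3.257 → 3.26

3.26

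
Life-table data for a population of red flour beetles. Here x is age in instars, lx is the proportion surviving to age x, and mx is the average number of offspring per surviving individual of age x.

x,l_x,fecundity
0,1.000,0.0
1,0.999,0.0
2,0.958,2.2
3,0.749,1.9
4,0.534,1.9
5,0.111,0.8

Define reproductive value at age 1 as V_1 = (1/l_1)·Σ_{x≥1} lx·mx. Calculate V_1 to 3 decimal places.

lx·mx for x ≥ 1: 0, 2.1076, 1.4231, 1.0146, 0.0888 → sum = 4.6341
V_1 = 4.6341 / l_1 = 4.6341 / 0.999 = 4.638739… → 4.639

4.639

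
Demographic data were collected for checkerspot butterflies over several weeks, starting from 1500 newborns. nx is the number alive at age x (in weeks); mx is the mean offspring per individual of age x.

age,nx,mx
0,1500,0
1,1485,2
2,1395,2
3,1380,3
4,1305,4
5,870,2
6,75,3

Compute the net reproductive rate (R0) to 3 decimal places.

lx = nx/n0 = nx/1500: 1, 0.99, 0.93, 0.92, 0.87, 0.58, 0.05
lx·mx by age: 0, 1.98, 1.86, 2.76, 3.48, 1.16, 0.15
R0 = Σ lx·mx = 11.39 → 11.390

11.390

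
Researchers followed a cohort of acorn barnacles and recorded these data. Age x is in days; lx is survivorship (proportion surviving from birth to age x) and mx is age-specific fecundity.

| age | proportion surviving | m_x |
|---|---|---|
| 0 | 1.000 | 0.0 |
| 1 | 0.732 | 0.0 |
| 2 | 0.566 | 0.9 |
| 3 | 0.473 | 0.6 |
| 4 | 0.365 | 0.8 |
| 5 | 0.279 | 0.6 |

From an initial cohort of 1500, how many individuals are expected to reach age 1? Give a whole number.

Expected survivors = N0 · l_1 = 1500 × 0.732 = 1098 → 1098

1098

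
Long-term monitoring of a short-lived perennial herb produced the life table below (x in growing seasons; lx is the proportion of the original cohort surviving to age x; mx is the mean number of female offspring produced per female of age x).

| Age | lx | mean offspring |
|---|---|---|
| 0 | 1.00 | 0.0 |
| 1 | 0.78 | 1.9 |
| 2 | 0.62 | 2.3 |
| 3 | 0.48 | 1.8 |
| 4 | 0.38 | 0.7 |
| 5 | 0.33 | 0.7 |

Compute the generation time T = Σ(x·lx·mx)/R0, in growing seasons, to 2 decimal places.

2.14

lx·mx: 0, 1.482, 1.426, 0.864, 0.266, 0.231 → R0 = 4.269
x·lx·mx: 0, 1.482, 2.852, 2.592, 1.064, 1.155 → Σ = 9.145
T = 9.145 / 4.269 = 2.142188… → 2.14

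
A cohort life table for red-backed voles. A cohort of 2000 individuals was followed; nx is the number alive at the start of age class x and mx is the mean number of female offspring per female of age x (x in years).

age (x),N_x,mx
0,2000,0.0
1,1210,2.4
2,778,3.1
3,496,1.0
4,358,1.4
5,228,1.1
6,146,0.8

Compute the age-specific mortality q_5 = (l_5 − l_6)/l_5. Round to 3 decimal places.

0.360

lx = nx/n0 = nx/2000: 1, 0.605, 0.389, 0.248, 0.179, 0.114, 0.073
q_5 = (l_5 − l_6) / l_5 = (0.114 − 0.073) / 0.114
     = 0.041 / 0.114 = 0.359649… → 0.360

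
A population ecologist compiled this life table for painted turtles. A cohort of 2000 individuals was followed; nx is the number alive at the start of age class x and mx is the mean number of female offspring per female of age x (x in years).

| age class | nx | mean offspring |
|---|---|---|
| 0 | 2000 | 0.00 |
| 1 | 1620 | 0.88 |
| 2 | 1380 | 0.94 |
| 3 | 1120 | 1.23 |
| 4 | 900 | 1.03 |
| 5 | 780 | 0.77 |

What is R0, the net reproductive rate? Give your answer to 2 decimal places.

2.81

lx = nx/n0 = nx/2000: 1, 0.81, 0.69, 0.56, 0.45, 0.39
lx·mx by age: 0, 0.7128, 0.6486, 0.6888, 0.4635, 0.3003
R0 = Σ lx·mx = 2.814 → 2.81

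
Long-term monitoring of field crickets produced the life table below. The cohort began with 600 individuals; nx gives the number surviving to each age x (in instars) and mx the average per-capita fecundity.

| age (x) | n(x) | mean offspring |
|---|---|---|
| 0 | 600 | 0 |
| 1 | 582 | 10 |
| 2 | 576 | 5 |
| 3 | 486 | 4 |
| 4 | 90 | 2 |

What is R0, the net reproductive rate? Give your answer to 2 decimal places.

18.04

lx = nx/n0 = nx/600: 1, 0.97, 0.96, 0.81, 0.15
lx·mx by age: 0, 9.7, 4.8, 3.24, 0.3
R0 = Σ lx·mx = 18.04 → 18.04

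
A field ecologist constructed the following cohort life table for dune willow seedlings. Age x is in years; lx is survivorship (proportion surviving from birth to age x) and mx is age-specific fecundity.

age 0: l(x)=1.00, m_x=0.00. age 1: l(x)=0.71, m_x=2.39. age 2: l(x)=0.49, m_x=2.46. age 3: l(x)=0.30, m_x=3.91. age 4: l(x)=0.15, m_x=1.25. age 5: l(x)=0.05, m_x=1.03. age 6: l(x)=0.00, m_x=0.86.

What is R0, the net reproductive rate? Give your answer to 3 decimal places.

4.314

lx·mx by age: 0, 1.6969, 1.2054, 1.173, 0.1875, 0.0515, 0
R0 = Σ lx·mx = 4.3143 → 4.314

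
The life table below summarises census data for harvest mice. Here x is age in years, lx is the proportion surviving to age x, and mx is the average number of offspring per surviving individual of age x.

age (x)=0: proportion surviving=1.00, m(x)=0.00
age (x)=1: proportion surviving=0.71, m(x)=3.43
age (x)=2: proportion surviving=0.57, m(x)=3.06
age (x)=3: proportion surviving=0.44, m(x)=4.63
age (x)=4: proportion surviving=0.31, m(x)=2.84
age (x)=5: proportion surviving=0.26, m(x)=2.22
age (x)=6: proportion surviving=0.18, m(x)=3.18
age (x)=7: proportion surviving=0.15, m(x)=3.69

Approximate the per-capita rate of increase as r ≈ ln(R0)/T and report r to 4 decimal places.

R0 = Σ lx·mx = 0 + 2.4353 + 1.7442 + 2.0372 + 0.8804 + 0.5772 + 0.5724 + 0.5535 = 8.8002
Σ x·lx·mx = 25.7518; T = 25.7518/8.8002 = 2.92627…
r ≈ ln(R0)/T = ln(8.8002)/2.92627… = 0.743189… → 0.7432

0.7432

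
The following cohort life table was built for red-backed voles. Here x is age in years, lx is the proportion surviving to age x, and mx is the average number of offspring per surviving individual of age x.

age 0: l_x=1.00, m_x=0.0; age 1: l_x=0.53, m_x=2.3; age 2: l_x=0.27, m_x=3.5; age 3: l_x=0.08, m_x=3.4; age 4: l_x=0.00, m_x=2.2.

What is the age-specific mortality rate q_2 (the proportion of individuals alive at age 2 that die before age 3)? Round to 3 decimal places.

q_2 = (l_2 − l_3) / l_2 = (0.27 − 0.08) / 0.27
     = 0.19 / 0.27 = 0.703704… → 0.704

0.704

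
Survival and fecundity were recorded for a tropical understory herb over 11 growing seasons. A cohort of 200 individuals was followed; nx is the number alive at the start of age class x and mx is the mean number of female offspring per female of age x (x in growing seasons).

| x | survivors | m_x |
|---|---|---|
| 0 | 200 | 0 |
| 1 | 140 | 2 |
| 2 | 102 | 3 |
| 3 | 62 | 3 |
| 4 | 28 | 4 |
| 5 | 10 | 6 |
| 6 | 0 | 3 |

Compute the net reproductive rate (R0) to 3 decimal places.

lx = nx/n0 = nx/200: 1, 0.7, 0.51, 0.31, 0.14, 0.05, 0
lx·mx by age: 0, 1.4, 1.53, 0.93, 0.56, 0.3, 0
R0 = Σ lx·mx = 4.72 → 4.720

4.720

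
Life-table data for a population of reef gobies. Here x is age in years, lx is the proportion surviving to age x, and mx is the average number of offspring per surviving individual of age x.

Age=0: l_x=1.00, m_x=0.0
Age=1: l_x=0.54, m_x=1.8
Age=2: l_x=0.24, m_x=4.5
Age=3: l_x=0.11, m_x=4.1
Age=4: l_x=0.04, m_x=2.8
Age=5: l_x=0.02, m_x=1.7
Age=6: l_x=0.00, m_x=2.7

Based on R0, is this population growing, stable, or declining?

R0 = Σ lx·mx = 0 + 0.972 + 1.08 + 0.451 + 0.112 + 0.034 + 0 = 2.649
R0 > 1, so the population is growing.

growing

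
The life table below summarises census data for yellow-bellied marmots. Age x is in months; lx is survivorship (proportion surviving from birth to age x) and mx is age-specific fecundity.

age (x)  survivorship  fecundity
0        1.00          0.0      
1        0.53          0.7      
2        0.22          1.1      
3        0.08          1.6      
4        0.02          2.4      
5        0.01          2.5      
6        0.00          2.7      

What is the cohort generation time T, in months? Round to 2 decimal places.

1.91

lx·mx: 0, 0.371, 0.242, 0.128, 0.048, 0.025, 0 → R0 = 0.814
x·lx·mx: 0, 0.371, 0.484, 0.384, 0.192, 0.125, 0 → Σ = 1.556
T = 1.556 / 0.814 = 1.911548… → 1.91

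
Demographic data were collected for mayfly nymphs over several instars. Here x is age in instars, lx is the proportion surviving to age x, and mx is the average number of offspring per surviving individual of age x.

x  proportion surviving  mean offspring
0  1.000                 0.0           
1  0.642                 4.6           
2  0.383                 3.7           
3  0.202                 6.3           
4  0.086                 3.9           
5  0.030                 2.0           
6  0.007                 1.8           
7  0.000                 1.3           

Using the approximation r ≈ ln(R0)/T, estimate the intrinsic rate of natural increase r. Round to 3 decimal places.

R0 = Σ lx·mx = 0 + 2.9532 + 1.4171 + 1.2726 + 0.3354 + 0.06 + 0.0126 + 0 = 6.0509
Σ x·lx·mx = 11.3224; T = 11.3224/6.0509 = 1.87119…
r ≈ ln(R0)/T = ln(6.0509)/1.87119… = 0.96206… → 0.962

0.962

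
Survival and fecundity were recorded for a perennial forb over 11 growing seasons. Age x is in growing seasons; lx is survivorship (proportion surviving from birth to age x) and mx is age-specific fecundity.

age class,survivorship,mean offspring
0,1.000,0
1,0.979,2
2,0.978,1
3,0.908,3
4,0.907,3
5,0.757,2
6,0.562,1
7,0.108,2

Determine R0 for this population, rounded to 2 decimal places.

10.67

lx·mx by age: 0, 1.958, 0.978, 2.724, 2.721, 1.514, 0.562, 0.216
R0 = Σ lx·mx = 10.673 → 10.67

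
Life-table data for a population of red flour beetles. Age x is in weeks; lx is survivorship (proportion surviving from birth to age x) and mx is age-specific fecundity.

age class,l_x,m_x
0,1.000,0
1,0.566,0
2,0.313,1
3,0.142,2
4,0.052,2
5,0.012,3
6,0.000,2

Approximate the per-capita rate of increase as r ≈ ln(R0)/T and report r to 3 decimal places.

-0.108

R0 = Σ lx·mx = 0 + 0 + 0.313 + 0.284 + 0.104 + 0.036 + 0 = 0.737
Σ x·lx·mx = 2.074; T = 2.074/0.737 = 2.81411…
r ≈ ln(R0)/T = ln(0.737)/2.81411… = -0.10844… → -0.108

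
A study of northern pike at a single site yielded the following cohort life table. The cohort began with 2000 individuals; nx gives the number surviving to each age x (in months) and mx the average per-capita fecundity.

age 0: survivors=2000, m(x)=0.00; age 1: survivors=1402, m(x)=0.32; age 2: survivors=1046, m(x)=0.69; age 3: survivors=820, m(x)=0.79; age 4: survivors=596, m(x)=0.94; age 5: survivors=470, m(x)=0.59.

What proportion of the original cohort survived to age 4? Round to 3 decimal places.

0.298

l_4 = n_4/n_0 = 596/2000 = 0.298 → 0.298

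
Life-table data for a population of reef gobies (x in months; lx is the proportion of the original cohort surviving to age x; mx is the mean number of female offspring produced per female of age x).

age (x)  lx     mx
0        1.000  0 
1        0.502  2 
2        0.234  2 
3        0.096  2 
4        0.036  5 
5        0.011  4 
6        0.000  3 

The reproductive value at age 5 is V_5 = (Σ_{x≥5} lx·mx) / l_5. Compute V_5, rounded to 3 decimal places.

4.000

lx·mx for x ≥ 5: 0.044, 0 → sum = 0.044
V_5 = 0.044 / l_5 = 0.044 / 0.011 = 4 → 4.000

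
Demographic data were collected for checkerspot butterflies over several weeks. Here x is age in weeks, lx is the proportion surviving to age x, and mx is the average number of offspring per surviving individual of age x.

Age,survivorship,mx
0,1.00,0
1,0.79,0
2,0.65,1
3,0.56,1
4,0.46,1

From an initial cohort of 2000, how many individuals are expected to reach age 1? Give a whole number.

1580

Expected survivors = N0 · l_1 = 2000 × 0.79 = 1580 → 1580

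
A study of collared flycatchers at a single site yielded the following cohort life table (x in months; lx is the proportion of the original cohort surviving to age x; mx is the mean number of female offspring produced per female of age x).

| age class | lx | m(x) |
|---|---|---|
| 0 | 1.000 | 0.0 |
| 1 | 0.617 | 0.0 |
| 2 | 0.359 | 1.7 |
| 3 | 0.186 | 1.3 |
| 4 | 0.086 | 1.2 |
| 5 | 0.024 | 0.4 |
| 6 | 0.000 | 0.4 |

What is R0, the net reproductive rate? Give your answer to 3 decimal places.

0.965

lx·mx by age: 0, 0, 0.6103, 0.2418, 0.1032, 0.0096, 0
R0 = Σ lx·mx = 0.9649 → 0.965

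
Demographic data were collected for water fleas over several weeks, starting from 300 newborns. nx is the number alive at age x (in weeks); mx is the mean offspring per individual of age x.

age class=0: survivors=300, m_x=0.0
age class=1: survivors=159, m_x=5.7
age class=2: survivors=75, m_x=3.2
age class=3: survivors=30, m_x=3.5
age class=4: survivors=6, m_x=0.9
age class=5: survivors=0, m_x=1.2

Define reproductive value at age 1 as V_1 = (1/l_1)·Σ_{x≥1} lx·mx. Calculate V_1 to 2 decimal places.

7.90

lx = nx/n0 = nx/300: 1, 0.53, 0.25, 0.1, 0.02, 0
lx·mx for x ≥ 1: 3.021, 0.8, 0.35, 0.018, 0 → sum = 4.189
V_1 = 4.189 / l_1 = 4.189 / 0.53 = 7.903774… → 7.90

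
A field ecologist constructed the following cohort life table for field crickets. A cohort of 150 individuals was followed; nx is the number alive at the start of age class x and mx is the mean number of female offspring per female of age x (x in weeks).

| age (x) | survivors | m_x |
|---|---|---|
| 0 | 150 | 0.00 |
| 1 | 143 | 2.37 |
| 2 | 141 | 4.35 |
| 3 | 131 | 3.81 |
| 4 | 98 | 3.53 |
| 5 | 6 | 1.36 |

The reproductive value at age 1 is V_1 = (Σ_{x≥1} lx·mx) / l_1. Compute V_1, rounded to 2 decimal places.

lx = nx/n0 = nx/150: 1, 0.95333…, 0.94, 0.87333…, 0.65333…, 0.04
lx·mx for x ≥ 1: 2.2594…, 4.089, 3.3274…, 2.306267…, 0.0544 → sum = 12.036467…
V_1 = 12.036467… / l_1 = 12.036467… / 0.953333… = 12.625664… → 12.63

12.63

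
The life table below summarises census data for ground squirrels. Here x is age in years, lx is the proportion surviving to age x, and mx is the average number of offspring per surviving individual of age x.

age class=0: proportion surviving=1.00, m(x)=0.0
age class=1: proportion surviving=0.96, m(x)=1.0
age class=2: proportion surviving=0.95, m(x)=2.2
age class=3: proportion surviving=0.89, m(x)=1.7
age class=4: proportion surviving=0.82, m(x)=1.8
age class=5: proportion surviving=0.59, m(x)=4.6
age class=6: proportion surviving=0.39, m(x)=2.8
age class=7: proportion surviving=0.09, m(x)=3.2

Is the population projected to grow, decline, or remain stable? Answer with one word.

R0 = Σ lx·mx = 0 + 0.96 + 2.09 + 1.513 + 1.476 + 2.714 + 1.092 + 0.288 = 10.133
R0 > 1, so the population is growing.

growing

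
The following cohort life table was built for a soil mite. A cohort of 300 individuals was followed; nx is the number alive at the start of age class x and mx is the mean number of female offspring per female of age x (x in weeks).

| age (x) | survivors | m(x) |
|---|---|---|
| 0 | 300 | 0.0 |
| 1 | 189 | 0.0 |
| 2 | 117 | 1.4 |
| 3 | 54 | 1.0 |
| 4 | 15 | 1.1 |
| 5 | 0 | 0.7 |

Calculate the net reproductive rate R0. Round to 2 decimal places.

lx = nx/n0 = nx/300: 1, 0.63, 0.39, 0.18, 0.05, 0
lx·mx by age: 0, 0, 0.546, 0.18, 0.055, 0
R0 = Σ lx·mx = 0.781 → 0.78

0.78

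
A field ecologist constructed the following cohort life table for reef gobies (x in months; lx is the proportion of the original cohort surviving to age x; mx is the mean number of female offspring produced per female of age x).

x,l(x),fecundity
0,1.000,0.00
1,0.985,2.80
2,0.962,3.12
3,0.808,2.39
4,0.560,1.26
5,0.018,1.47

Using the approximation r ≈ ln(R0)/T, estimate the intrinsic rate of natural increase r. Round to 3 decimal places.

R0 = Σ lx·mx = 0 + 2.758 + 3.00144 + 1.93112 + 0.7056 + 0.02646 = 8.42262
Σ x·lx·mx = 17.50894; T = 17.50894/8.42262 = 2.0788…
r ≈ ln(R0)/T = ln(8.42262)/2.0788… = 1.02507… → 1.025

1.025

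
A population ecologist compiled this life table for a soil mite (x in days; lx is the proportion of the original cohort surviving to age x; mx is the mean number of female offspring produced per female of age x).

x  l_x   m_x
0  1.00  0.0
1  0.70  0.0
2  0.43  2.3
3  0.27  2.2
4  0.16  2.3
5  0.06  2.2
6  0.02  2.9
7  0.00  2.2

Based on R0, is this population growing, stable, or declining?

growing

R0 = Σ lx·mx = 0 + 0 + 0.989 + 0.594 + 0.368 + 0.132 + 0.058 + 0 = 2.141
R0 > 1, so the population is growing.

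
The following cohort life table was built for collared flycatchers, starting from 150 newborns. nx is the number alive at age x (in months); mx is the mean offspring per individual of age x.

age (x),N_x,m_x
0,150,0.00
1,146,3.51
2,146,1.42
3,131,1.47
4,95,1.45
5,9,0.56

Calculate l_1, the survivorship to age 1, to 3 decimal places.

l_1 = n_1/n_0 = 146/150 = 0.973333… → 0.973

0.973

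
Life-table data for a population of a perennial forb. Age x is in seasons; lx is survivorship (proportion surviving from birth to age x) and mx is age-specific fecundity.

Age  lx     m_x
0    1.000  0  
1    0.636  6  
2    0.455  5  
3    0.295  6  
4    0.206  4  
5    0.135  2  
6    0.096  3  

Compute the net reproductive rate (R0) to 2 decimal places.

lx·mx by age: 0, 3.816, 2.275, 1.77, 0.824, 0.27, 0.288
R0 = Σ lx·mx = 9.243 → 9.24

9.24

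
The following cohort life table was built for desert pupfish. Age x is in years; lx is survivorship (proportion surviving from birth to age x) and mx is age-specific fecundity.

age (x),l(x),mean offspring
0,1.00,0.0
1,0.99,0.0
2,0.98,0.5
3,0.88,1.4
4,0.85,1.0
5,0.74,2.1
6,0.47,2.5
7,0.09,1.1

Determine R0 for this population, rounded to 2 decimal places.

lx·mx by age: 0, 0, 0.49, 1.232, 0.85, 1.554, 1.175, 0.099
R0 = Σ lx·mx = 5.4 → 5.40

5.40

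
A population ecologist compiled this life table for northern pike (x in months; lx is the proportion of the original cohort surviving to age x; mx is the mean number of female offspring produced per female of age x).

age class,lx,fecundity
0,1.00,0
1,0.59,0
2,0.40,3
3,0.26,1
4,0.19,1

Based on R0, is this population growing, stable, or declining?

growing

R0 = Σ lx·mx = 0 + 0 + 1.2 + 0.26 + 0.19 = 1.65
R0 > 1, so the population is growing.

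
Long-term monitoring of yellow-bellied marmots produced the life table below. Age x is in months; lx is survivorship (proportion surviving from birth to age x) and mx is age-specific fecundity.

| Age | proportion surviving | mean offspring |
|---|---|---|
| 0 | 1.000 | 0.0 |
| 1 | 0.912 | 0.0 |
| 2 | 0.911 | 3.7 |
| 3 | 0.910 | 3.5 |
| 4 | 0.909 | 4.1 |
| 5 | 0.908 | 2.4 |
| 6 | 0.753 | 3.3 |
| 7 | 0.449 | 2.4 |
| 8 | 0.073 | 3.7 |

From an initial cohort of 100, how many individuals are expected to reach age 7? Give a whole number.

Expected survivors = N0 · l_7 = 100 × 0.449 = 44.9 → 45

45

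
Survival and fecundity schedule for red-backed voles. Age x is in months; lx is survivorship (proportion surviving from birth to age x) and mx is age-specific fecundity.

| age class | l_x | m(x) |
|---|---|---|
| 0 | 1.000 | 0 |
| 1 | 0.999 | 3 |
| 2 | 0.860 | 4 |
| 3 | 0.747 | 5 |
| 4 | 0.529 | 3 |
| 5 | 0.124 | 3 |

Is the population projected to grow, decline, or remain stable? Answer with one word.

growing

R0 = Σ lx·mx = 0 + 2.997 + 3.44 + 3.735 + 1.587 + 0.372 = 12.131
R0 > 1, so the population is growing.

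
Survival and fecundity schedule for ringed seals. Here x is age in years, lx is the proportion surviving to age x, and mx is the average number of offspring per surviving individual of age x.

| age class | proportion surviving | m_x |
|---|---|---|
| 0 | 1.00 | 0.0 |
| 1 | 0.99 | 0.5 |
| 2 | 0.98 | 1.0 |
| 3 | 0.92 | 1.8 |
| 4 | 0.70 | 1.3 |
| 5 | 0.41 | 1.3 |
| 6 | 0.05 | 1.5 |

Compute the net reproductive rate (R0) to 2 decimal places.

4.65

lx·mx by age: 0, 0.495, 0.98, 1.656, 0.91, 0.533, 0.075
R0 = Σ lx·mx = 4.649 → 4.65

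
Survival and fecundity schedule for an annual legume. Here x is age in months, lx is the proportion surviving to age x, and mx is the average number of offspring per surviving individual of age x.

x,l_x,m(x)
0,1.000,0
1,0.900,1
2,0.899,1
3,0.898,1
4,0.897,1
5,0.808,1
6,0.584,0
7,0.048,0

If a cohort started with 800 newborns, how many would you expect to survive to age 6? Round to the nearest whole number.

Expected survivors = N0 · l_6 = 800 × 0.584 = 467.2 → 467

467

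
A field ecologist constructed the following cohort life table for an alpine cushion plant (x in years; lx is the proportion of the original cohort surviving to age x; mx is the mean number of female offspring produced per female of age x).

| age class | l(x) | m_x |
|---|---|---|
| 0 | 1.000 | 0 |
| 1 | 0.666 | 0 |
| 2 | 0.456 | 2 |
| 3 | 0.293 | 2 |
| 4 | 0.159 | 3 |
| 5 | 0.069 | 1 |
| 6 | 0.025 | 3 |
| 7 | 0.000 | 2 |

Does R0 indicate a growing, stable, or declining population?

R0 = Σ lx·mx = 0 + 0 + 0.912 + 0.586 + 0.477 + 0.069 + 0.075 + 0 = 2.119
R0 > 1, so the population is growing.

growing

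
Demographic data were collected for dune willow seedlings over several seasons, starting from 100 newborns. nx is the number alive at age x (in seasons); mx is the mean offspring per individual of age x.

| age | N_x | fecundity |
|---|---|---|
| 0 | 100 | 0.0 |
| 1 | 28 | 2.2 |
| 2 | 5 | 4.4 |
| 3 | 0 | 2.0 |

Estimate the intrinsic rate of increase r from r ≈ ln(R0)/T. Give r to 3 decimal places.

-0.142

lx = nx/n0 = nx/100: 1, 0.28, 0.05, 0
R0 = Σ lx·mx = 0 + 0.616 + 0.22 + 0 = 0.836
Σ x·lx·mx = 1.056; T = 1.056/0.836 = 1.26316…
r ≈ ln(R0)/T = ln(0.836)/1.26316… = -0.14181… → -0.142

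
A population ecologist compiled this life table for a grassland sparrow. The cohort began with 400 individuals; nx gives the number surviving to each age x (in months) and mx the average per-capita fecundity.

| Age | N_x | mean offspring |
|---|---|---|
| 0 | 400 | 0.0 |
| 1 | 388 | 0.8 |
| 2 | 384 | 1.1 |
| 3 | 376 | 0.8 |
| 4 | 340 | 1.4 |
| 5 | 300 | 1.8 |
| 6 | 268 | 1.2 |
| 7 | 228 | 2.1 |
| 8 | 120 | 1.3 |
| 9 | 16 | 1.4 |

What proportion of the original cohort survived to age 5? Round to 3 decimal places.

0.750

l_5 = n_5/n_0 = 300/400 = 0.75 → 0.750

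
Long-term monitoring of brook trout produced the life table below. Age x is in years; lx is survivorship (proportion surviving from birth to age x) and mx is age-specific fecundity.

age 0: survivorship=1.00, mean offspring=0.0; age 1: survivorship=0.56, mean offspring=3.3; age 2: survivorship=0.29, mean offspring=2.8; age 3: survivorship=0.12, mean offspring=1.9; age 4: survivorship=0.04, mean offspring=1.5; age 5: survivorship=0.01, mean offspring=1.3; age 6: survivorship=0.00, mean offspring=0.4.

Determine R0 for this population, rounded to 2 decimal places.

lx·mx by age: 0, 1.848, 0.812, 0.228, 0.06, 0.013, 0
R0 = Σ lx·mx = 2.961 → 2.96

2.96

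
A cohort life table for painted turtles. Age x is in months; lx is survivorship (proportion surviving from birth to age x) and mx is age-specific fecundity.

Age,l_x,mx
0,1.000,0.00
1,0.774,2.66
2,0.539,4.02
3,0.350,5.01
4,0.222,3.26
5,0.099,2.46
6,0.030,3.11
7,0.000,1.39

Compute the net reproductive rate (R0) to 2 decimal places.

7.04

lx·mx by age: 0, 2.05884, 2.16678, 1.7535, 0.72372, 0.24354, 0.0933, 0
R0 = Σ lx·mx = 7.03968 → 7.04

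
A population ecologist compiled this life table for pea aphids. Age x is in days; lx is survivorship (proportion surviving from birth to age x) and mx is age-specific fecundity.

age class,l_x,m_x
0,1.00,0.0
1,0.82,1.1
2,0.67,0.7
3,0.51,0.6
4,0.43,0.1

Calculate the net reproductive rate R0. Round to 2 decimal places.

lx·mx by age: 0, 0.902, 0.469, 0.306, 0.043
R0 = Σ lx·mx = 1.72 → 1.72

1.72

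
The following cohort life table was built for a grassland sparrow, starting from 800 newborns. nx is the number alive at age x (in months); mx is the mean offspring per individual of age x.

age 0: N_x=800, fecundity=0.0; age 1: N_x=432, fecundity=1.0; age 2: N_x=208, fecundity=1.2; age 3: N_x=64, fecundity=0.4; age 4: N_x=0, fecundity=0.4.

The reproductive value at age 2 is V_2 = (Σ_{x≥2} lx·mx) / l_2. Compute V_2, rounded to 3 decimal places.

lx = nx/n0 = nx/800: 1, 0.54, 0.26, 0.08, 0
lx·mx for x ≥ 2: 0.312, 0.032, 0 → sum = 0.344
V_2 = 0.344 / l_2 = 0.344 / 0.26 = 1.323077… → 1.323

1.323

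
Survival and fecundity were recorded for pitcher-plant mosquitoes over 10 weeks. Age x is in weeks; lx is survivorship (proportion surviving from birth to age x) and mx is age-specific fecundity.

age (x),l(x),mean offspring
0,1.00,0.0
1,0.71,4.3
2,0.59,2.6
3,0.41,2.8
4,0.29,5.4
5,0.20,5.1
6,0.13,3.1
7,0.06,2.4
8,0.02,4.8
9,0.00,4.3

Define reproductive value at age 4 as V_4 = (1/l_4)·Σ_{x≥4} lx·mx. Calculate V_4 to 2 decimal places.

11.13

lx·mx for x ≥ 4: 1.566, 1.02, 0.403, 0.144, 0.096, 0 → sum = 3.229
V_4 = 3.229 / l_4 = 3.229 / 0.29 = 11.134483… → 11.13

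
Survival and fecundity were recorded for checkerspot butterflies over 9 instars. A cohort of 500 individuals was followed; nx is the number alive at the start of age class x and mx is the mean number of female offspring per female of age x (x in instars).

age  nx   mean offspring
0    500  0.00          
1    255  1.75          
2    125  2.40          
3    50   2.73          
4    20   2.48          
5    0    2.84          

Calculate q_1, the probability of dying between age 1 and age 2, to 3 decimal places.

lx = nx/n0 = nx/500: 1, 0.51, 0.25, 0.1, 0.04, 0
q_1 = (l_1 − l_2) / l_1 = (0.51 − 0.25) / 0.51
     = 0.26 / 0.51 = 0.509804… → 0.510

0.510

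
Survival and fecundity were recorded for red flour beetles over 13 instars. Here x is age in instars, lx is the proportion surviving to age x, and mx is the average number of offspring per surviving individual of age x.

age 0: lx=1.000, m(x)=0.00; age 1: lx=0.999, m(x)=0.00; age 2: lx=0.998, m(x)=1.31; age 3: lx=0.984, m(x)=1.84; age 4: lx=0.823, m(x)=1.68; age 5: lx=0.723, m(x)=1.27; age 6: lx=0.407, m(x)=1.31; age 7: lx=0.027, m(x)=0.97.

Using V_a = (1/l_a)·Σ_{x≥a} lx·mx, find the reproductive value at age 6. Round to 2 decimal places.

1.37

lx·mx for x ≥ 6: 0.53317, 0.02619 → sum = 0.55936
V_6 = 0.55936 / l_6 = 0.55936 / 0.407 = 1.374349… → 1.37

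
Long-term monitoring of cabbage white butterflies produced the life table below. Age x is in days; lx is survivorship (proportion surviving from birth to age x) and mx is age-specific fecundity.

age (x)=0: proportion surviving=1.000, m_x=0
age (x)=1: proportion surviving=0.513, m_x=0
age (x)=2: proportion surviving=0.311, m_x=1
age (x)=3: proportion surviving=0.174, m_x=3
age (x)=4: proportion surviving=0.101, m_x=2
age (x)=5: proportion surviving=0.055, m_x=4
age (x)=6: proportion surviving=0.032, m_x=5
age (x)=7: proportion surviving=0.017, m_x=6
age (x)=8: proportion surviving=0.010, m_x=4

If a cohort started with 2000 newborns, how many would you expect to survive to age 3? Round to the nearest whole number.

348

Expected survivors = N0 · l_3 = 2000 × 0.174 = 348 → 348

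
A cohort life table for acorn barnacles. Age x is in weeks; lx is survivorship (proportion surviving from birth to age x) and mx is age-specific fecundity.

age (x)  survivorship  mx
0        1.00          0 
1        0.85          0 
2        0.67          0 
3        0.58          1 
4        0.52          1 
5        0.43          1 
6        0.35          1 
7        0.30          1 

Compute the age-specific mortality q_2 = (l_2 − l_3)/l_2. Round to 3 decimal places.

q_2 = (l_2 − l_3) / l_2 = (0.67 − 0.58) / 0.67
     = 0.09 / 0.67 = 0.134328… → 0.134

0.134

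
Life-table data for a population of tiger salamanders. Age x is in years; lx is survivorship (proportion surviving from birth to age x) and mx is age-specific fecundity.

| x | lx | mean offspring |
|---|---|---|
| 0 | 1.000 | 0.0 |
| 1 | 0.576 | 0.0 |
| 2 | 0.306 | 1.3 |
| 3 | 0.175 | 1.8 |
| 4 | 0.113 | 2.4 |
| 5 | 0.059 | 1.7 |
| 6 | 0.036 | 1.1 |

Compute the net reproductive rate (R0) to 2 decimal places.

lx·mx by age: 0, 0, 0.3978, 0.315, 0.2712, 0.1003, 0.0396
R0 = Σ lx·mx = 1.1239 → 1.12

1.12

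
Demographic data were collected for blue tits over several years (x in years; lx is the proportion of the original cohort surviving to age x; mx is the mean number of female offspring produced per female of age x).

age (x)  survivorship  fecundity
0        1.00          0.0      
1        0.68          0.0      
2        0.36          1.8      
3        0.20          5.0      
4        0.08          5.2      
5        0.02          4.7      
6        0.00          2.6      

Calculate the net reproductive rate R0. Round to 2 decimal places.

lx·mx by age: 0, 0, 0.648, 1, 0.416, 0.094, 0
R0 = Σ lx·mx = 2.158 → 2.16

2.16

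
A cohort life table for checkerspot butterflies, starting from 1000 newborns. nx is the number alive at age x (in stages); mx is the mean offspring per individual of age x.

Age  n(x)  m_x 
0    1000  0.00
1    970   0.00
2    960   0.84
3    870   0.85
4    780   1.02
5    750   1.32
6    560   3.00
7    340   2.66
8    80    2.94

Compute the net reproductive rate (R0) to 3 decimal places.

lx = nx/n0 = nx/1000: 1, 0.97, 0.96, 0.87, 0.78, 0.75, 0.56, 0.34, 0.08
lx·mx by age: 0, 0, 0.8064, 0.7395, 0.7956, 0.99, 1.68, 0.9044, 0.2352
R0 = Σ lx·mx = 6.1511 → 6.151

6.151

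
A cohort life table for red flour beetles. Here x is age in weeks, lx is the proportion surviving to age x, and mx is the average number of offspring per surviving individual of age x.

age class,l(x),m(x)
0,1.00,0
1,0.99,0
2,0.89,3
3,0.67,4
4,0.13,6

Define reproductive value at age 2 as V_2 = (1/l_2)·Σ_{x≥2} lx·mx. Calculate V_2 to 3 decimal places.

6.888

lx·mx for x ≥ 2: 2.67, 2.68, 0.78 → sum = 6.13
V_2 = 6.13 / l_2 = 6.13 / 0.89 = 6.88764… → 6.888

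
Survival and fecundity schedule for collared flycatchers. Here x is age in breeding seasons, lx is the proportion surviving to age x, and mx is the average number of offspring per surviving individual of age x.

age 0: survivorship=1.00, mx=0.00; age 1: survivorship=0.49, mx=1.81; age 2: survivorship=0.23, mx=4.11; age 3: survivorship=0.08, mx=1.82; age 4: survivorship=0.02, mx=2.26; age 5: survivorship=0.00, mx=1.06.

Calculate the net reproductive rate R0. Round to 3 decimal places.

2.023

lx·mx by age: 0, 0.8869, 0.9453, 0.1456, 0.0452, 0
R0 = Σ lx·mx = 2.023 → 2.023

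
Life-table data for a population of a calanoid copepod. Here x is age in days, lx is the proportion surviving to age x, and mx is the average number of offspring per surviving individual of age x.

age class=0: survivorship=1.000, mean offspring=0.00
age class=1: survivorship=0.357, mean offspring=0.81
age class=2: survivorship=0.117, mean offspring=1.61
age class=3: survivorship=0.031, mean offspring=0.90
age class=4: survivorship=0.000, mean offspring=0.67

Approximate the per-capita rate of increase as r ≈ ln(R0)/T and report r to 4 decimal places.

R0 = Σ lx·mx = 0 + 0.28917 + 0.18837 + 0.0279 + 0 = 0.50544
Σ x·lx·mx = 0.74961; T = 0.74961/0.50544 = 1.48308…
r ≈ ln(R0)/T = ln(0.50544)/1.48308… = -0.460072… → -0.4601

-0.4601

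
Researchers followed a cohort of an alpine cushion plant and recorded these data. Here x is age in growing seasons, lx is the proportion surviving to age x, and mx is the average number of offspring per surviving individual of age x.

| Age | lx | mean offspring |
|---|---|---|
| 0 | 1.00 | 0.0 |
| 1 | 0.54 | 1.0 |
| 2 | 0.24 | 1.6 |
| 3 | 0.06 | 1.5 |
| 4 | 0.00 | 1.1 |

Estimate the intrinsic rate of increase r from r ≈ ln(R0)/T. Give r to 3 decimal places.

0.009

R0 = Σ lx·mx = 0 + 0.54 + 0.384 + 0.09 + 0 = 1.014
Σ x·lx·mx = 1.578; T = 1.578/1.014 = 1.55621…
r ≈ ln(R0)/T = ln(1.014)/1.55621… = 0.00893… → 0.009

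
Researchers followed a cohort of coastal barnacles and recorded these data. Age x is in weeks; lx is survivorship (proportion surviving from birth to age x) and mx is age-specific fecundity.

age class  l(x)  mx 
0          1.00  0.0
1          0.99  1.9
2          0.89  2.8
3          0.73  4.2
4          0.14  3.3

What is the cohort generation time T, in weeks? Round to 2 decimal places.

lx·mx: 0, 1.881, 2.492, 3.066, 0.462 → R0 = 7.901
x·lx·mx: 0, 1.881, 4.984, 9.198, 1.848 → Σ = 17.911
T = 17.911 / 7.901 = 2.266928… → 2.27

2.27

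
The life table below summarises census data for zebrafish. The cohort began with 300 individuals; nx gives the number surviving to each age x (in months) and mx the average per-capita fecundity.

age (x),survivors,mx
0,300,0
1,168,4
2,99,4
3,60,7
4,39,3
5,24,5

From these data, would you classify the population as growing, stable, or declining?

lx = nx/n0 = nx/300: 1, 0.56, 0.33, 0.2, 0.13, 0.08
R0 = Σ lx·mx = 0 + 2.24 + 1.32 + 1.4 + 0.39 + 0.4 = 5.75
R0 > 1, so the population is growing.

growing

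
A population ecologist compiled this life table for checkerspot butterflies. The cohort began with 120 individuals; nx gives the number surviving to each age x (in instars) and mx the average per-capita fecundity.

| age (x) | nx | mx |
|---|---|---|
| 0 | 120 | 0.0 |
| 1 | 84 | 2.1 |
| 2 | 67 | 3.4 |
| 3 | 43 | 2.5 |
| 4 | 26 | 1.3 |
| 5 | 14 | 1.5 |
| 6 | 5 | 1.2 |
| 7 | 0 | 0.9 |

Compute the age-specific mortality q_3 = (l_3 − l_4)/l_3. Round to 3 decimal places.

0.395

lx = nx/n0 = nx/120: 1, 0.7, 0.55833…, 0.35833…, 0.21667…, 0.11667…, 0.04167…, 0
q_3 = (l_3 − l_4) / l_3 = (0.358333… − 0.216667…) / 0.358333…
     = 0.141667… / 0.358333… = 0.395349… → 0.395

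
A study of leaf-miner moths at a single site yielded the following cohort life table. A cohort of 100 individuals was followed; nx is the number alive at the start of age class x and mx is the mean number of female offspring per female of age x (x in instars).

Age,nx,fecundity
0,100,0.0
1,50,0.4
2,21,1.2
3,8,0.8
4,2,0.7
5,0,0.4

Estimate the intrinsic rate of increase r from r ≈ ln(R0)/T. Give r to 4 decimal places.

-0.3535

lx = nx/n0 = nx/100: 1, 0.5, 0.21, 0.08, 0.02, 0
R0 = Σ lx·mx = 0 + 0.2 + 0.252 + 0.064 + 0.014 + 0 = 0.53
Σ x·lx·mx = 0.952; T = 0.952/0.53 = 1.79623…
r ≈ ln(R0)/T = ln(0.53)/1.79623… = -0.353451… → -0.3535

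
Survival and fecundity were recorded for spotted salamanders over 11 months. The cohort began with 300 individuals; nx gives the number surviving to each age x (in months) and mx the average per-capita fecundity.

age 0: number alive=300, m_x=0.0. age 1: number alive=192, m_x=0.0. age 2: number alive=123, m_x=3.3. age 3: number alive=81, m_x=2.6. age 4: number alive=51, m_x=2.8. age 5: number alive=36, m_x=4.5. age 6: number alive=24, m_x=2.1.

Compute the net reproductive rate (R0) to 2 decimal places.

lx = nx/n0 = nx/300: 1, 0.64, 0.41, 0.27, 0.17, 0.12, 0.08
lx·mx by age: 0, 0, 1.353, 0.702, 0.476, 0.54, 0.168
R0 = Σ lx·mx = 3.239 → 3.24

3.24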